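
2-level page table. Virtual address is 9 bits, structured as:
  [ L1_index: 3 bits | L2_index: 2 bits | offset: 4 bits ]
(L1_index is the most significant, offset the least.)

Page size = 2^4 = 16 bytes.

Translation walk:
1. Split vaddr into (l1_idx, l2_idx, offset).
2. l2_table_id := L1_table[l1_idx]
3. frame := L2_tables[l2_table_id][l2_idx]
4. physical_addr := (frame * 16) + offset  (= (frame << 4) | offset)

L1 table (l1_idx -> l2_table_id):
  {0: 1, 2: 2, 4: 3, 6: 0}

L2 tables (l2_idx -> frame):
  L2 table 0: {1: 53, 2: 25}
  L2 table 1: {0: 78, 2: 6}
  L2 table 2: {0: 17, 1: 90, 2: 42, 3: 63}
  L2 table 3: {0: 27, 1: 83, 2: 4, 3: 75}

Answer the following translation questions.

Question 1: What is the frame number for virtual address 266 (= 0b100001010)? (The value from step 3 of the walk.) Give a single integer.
vaddr = 266: l1_idx=4, l2_idx=0
L1[4] = 3; L2[3][0] = 27

Answer: 27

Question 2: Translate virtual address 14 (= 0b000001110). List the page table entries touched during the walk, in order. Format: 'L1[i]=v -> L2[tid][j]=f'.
vaddr = 14 = 0b000001110
Split: l1_idx=0, l2_idx=0, offset=14

Answer: L1[0]=1 -> L2[1][0]=78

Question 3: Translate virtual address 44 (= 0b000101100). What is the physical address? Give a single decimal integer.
Answer: 108

Derivation:
vaddr = 44 = 0b000101100
Split: l1_idx=0, l2_idx=2, offset=12
L1[0] = 1
L2[1][2] = 6
paddr = 6 * 16 + 12 = 108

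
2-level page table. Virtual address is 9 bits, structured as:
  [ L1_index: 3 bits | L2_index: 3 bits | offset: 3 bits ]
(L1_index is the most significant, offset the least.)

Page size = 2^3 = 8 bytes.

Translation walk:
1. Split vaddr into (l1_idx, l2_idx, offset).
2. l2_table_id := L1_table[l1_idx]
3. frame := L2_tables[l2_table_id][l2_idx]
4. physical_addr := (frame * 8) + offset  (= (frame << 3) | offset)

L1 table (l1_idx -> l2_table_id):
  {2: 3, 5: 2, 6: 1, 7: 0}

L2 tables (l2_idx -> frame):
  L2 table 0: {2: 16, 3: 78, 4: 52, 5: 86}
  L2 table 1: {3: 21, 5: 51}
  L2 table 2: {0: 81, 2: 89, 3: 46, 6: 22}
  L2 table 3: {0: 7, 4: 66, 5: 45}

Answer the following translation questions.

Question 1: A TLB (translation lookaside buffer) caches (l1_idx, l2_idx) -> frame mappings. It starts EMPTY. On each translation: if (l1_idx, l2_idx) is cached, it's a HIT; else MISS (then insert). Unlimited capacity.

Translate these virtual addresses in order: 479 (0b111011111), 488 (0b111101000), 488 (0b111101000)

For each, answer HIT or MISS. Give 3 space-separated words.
Answer: MISS MISS HIT

Derivation:
vaddr=479: (7,3) not in TLB -> MISS, insert
vaddr=488: (7,5) not in TLB -> MISS, insert
vaddr=488: (7,5) in TLB -> HIT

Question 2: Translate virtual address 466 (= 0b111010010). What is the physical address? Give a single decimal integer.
Answer: 130

Derivation:
vaddr = 466 = 0b111010010
Split: l1_idx=7, l2_idx=2, offset=2
L1[7] = 0
L2[0][2] = 16
paddr = 16 * 8 + 2 = 130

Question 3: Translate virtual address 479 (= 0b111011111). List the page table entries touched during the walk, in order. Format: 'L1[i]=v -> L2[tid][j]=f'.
Answer: L1[7]=0 -> L2[0][3]=78

Derivation:
vaddr = 479 = 0b111011111
Split: l1_idx=7, l2_idx=3, offset=7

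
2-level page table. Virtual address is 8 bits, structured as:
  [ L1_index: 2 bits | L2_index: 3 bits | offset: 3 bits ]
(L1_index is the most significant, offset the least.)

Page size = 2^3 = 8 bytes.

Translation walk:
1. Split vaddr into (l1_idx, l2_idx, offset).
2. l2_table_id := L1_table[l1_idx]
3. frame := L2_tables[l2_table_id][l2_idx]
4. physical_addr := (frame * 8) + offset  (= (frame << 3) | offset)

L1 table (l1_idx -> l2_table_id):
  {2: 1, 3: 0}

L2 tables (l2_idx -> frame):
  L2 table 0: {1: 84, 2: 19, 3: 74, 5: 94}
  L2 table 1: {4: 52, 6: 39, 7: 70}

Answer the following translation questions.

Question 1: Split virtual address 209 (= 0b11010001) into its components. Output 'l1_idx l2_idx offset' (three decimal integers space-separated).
Answer: 3 2 1

Derivation:
vaddr = 209 = 0b11010001
  top 2 bits -> l1_idx = 3
  next 3 bits -> l2_idx = 2
  bottom 3 bits -> offset = 1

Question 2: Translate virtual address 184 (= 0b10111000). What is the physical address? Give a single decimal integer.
Answer: 560

Derivation:
vaddr = 184 = 0b10111000
Split: l1_idx=2, l2_idx=7, offset=0
L1[2] = 1
L2[1][7] = 70
paddr = 70 * 8 + 0 = 560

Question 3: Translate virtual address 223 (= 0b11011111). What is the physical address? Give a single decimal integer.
Answer: 599

Derivation:
vaddr = 223 = 0b11011111
Split: l1_idx=3, l2_idx=3, offset=7
L1[3] = 0
L2[0][3] = 74
paddr = 74 * 8 + 7 = 599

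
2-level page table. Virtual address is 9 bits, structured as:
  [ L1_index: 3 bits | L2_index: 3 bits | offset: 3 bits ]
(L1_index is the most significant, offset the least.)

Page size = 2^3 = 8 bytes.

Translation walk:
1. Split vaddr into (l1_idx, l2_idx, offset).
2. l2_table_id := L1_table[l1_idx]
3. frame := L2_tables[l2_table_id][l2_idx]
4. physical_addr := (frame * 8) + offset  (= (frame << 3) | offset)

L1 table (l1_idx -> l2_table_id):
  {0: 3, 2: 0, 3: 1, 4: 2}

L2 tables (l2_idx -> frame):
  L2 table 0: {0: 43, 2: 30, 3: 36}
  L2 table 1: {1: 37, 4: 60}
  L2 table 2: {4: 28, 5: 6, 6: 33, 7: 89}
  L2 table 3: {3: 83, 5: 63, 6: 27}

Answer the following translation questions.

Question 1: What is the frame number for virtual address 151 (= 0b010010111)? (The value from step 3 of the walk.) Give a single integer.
Answer: 30

Derivation:
vaddr = 151: l1_idx=2, l2_idx=2
L1[2] = 0; L2[0][2] = 30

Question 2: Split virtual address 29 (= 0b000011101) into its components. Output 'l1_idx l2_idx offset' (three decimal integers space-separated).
vaddr = 29 = 0b000011101
  top 3 bits -> l1_idx = 0
  next 3 bits -> l2_idx = 3
  bottom 3 bits -> offset = 5

Answer: 0 3 5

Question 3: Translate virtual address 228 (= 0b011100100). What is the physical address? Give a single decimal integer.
vaddr = 228 = 0b011100100
Split: l1_idx=3, l2_idx=4, offset=4
L1[3] = 1
L2[1][4] = 60
paddr = 60 * 8 + 4 = 484

Answer: 484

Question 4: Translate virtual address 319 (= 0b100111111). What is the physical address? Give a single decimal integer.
Answer: 719

Derivation:
vaddr = 319 = 0b100111111
Split: l1_idx=4, l2_idx=7, offset=7
L1[4] = 2
L2[2][7] = 89
paddr = 89 * 8 + 7 = 719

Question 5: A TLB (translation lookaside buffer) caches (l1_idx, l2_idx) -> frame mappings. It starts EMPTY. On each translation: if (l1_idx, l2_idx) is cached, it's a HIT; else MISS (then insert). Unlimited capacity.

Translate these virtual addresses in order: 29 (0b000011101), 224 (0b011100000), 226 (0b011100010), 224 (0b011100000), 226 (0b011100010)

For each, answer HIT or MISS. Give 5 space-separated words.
vaddr=29: (0,3) not in TLB -> MISS, insert
vaddr=224: (3,4) not in TLB -> MISS, insert
vaddr=226: (3,4) in TLB -> HIT
vaddr=224: (3,4) in TLB -> HIT
vaddr=226: (3,4) in TLB -> HIT

Answer: MISS MISS HIT HIT HIT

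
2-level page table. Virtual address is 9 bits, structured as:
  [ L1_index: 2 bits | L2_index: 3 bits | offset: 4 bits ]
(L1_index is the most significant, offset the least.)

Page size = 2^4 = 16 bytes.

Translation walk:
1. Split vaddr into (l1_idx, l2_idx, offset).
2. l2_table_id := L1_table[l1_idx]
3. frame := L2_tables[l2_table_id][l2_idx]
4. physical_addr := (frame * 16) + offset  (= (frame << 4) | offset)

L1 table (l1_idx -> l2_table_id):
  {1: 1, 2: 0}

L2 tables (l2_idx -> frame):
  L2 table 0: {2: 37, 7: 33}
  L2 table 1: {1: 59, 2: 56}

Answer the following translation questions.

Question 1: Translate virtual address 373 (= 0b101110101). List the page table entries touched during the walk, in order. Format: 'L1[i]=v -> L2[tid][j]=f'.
Answer: L1[2]=0 -> L2[0][7]=33

Derivation:
vaddr = 373 = 0b101110101
Split: l1_idx=2, l2_idx=7, offset=5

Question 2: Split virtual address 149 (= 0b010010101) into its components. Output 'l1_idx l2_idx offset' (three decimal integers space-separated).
Answer: 1 1 5

Derivation:
vaddr = 149 = 0b010010101
  top 2 bits -> l1_idx = 1
  next 3 bits -> l2_idx = 1
  bottom 4 bits -> offset = 5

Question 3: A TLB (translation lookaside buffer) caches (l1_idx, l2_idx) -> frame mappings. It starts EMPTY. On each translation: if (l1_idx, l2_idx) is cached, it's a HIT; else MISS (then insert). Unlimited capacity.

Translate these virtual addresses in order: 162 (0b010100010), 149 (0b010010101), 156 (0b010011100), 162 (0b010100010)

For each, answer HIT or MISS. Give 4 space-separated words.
Answer: MISS MISS HIT HIT

Derivation:
vaddr=162: (1,2) not in TLB -> MISS, insert
vaddr=149: (1,1) not in TLB -> MISS, insert
vaddr=156: (1,1) in TLB -> HIT
vaddr=162: (1,2) in TLB -> HIT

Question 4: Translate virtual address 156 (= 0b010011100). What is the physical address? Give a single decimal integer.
vaddr = 156 = 0b010011100
Split: l1_idx=1, l2_idx=1, offset=12
L1[1] = 1
L2[1][1] = 59
paddr = 59 * 16 + 12 = 956

Answer: 956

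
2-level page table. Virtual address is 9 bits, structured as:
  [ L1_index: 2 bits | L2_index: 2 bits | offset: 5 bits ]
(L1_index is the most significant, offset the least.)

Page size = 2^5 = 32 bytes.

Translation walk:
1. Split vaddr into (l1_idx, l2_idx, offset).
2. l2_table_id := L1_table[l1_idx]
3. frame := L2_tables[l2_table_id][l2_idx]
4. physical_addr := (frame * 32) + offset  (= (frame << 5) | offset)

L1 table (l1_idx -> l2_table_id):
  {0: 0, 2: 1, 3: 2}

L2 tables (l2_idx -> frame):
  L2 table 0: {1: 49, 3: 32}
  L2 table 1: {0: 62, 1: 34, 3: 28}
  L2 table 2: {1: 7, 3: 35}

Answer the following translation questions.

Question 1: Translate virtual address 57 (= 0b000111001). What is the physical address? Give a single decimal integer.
Answer: 1593

Derivation:
vaddr = 57 = 0b000111001
Split: l1_idx=0, l2_idx=1, offset=25
L1[0] = 0
L2[0][1] = 49
paddr = 49 * 32 + 25 = 1593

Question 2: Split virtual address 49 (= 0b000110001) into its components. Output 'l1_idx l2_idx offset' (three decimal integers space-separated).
Answer: 0 1 17

Derivation:
vaddr = 49 = 0b000110001
  top 2 bits -> l1_idx = 0
  next 2 bits -> l2_idx = 1
  bottom 5 bits -> offset = 17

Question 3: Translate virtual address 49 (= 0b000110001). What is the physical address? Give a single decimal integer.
Answer: 1585

Derivation:
vaddr = 49 = 0b000110001
Split: l1_idx=0, l2_idx=1, offset=17
L1[0] = 0
L2[0][1] = 49
paddr = 49 * 32 + 17 = 1585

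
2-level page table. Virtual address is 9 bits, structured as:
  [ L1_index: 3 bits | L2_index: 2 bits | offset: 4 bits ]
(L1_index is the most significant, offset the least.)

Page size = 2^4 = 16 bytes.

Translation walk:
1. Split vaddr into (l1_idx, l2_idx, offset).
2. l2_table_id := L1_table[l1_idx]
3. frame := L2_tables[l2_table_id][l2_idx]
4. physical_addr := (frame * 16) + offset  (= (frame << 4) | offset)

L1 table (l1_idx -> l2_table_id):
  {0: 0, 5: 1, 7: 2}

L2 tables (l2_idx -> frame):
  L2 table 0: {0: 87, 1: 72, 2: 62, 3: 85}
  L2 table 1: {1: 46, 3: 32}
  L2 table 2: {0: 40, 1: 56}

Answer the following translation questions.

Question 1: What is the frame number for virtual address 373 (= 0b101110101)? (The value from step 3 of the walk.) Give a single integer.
Answer: 32

Derivation:
vaddr = 373: l1_idx=5, l2_idx=3
L1[5] = 1; L2[1][3] = 32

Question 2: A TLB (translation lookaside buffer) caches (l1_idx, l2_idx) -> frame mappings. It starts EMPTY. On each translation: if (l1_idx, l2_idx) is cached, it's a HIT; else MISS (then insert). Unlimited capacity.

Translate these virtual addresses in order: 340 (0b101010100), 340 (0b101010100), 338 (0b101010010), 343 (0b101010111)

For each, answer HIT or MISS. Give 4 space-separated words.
Answer: MISS HIT HIT HIT

Derivation:
vaddr=340: (5,1) not in TLB -> MISS, insert
vaddr=340: (5,1) in TLB -> HIT
vaddr=338: (5,1) in TLB -> HIT
vaddr=343: (5,1) in TLB -> HIT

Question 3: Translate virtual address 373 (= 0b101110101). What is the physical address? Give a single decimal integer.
Answer: 517

Derivation:
vaddr = 373 = 0b101110101
Split: l1_idx=5, l2_idx=3, offset=5
L1[5] = 1
L2[1][3] = 32
paddr = 32 * 16 + 5 = 517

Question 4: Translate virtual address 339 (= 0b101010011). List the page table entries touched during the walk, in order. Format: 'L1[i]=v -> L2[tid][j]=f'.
Answer: L1[5]=1 -> L2[1][1]=46

Derivation:
vaddr = 339 = 0b101010011
Split: l1_idx=5, l2_idx=1, offset=3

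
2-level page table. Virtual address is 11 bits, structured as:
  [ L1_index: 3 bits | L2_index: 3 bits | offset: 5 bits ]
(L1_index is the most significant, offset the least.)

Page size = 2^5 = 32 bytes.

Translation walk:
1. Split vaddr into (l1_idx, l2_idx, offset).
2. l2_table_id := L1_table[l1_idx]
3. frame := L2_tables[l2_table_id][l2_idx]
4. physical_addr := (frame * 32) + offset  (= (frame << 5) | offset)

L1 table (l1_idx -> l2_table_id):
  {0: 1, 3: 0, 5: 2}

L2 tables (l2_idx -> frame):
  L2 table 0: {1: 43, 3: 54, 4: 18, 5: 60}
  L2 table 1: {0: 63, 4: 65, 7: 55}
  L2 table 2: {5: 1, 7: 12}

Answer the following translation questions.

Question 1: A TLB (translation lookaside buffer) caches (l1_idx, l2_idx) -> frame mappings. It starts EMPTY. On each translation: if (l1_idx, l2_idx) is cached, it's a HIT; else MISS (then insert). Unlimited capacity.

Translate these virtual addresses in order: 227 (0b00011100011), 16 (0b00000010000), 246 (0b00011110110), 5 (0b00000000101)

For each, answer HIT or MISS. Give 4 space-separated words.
Answer: MISS MISS HIT HIT

Derivation:
vaddr=227: (0,7) not in TLB -> MISS, insert
vaddr=16: (0,0) not in TLB -> MISS, insert
vaddr=246: (0,7) in TLB -> HIT
vaddr=5: (0,0) in TLB -> HIT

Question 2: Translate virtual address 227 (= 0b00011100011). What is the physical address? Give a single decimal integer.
vaddr = 227 = 0b00011100011
Split: l1_idx=0, l2_idx=7, offset=3
L1[0] = 1
L2[1][7] = 55
paddr = 55 * 32 + 3 = 1763

Answer: 1763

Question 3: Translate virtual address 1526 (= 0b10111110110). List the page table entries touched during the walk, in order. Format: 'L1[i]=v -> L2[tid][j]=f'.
Answer: L1[5]=2 -> L2[2][7]=12

Derivation:
vaddr = 1526 = 0b10111110110
Split: l1_idx=5, l2_idx=7, offset=22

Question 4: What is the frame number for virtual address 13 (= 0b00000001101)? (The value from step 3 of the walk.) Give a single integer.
Answer: 63

Derivation:
vaddr = 13: l1_idx=0, l2_idx=0
L1[0] = 1; L2[1][0] = 63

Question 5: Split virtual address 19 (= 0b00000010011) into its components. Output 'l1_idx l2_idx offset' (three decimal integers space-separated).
vaddr = 19 = 0b00000010011
  top 3 bits -> l1_idx = 0
  next 3 bits -> l2_idx = 0
  bottom 5 bits -> offset = 19

Answer: 0 0 19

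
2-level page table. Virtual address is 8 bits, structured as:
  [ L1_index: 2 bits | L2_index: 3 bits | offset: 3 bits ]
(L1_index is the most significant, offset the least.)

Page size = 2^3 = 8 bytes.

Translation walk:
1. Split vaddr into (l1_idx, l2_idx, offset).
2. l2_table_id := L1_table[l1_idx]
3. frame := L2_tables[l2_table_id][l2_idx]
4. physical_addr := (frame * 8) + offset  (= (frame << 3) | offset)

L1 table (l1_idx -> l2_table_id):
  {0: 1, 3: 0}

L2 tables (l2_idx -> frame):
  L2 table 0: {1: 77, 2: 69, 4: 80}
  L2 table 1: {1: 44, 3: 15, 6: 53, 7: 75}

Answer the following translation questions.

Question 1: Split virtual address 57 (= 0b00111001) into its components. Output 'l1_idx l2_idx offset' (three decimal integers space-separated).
vaddr = 57 = 0b00111001
  top 2 bits -> l1_idx = 0
  next 3 bits -> l2_idx = 7
  bottom 3 bits -> offset = 1

Answer: 0 7 1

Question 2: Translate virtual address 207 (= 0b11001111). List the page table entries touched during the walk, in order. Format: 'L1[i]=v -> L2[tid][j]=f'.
vaddr = 207 = 0b11001111
Split: l1_idx=3, l2_idx=1, offset=7

Answer: L1[3]=0 -> L2[0][1]=77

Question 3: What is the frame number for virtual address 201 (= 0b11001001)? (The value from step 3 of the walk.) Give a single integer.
vaddr = 201: l1_idx=3, l2_idx=1
L1[3] = 0; L2[0][1] = 77

Answer: 77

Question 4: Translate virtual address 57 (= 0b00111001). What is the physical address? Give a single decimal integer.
Answer: 601

Derivation:
vaddr = 57 = 0b00111001
Split: l1_idx=0, l2_idx=7, offset=1
L1[0] = 1
L2[1][7] = 75
paddr = 75 * 8 + 1 = 601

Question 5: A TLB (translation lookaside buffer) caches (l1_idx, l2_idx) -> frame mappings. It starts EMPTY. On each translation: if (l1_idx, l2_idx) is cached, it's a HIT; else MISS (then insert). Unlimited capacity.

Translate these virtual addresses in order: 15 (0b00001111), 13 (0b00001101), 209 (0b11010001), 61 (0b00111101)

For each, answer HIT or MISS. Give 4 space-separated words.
Answer: MISS HIT MISS MISS

Derivation:
vaddr=15: (0,1) not in TLB -> MISS, insert
vaddr=13: (0,1) in TLB -> HIT
vaddr=209: (3,2) not in TLB -> MISS, insert
vaddr=61: (0,7) not in TLB -> MISS, insert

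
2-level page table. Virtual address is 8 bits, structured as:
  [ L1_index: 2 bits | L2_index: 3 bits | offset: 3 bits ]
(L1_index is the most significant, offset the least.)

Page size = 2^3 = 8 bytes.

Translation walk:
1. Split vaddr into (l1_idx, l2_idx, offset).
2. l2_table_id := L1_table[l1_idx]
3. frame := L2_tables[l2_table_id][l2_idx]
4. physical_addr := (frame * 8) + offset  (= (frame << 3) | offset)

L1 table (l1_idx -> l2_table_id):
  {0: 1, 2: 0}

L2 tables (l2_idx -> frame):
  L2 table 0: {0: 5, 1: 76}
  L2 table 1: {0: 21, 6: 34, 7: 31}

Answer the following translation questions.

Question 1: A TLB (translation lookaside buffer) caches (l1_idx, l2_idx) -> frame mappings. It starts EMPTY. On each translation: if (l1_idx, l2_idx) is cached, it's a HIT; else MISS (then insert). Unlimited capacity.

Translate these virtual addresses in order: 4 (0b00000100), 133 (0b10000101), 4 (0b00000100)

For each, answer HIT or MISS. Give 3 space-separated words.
Answer: MISS MISS HIT

Derivation:
vaddr=4: (0,0) not in TLB -> MISS, insert
vaddr=133: (2,0) not in TLB -> MISS, insert
vaddr=4: (0,0) in TLB -> HIT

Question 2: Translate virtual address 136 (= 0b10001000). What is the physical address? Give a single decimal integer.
vaddr = 136 = 0b10001000
Split: l1_idx=2, l2_idx=1, offset=0
L1[2] = 0
L2[0][1] = 76
paddr = 76 * 8 + 0 = 608

Answer: 608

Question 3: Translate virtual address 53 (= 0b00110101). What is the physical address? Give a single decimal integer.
Answer: 277

Derivation:
vaddr = 53 = 0b00110101
Split: l1_idx=0, l2_idx=6, offset=5
L1[0] = 1
L2[1][6] = 34
paddr = 34 * 8 + 5 = 277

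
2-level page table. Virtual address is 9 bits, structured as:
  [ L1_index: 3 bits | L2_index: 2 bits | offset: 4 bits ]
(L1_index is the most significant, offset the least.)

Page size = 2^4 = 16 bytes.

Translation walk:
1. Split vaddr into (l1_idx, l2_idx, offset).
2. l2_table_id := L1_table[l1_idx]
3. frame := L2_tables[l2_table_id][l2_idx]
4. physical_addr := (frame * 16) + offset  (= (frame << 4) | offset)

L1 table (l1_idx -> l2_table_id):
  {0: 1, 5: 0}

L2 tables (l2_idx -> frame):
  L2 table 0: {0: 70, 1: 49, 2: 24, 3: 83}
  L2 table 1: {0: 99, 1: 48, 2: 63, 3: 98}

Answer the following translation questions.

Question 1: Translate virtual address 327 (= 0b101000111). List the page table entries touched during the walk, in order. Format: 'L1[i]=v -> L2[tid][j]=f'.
Answer: L1[5]=0 -> L2[0][0]=70

Derivation:
vaddr = 327 = 0b101000111
Split: l1_idx=5, l2_idx=0, offset=7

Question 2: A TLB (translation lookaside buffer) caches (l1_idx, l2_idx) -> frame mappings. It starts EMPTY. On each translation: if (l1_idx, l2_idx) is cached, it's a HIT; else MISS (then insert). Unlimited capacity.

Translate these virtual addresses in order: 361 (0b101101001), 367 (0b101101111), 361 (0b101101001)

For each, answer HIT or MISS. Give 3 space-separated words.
Answer: MISS HIT HIT

Derivation:
vaddr=361: (5,2) not in TLB -> MISS, insert
vaddr=367: (5,2) in TLB -> HIT
vaddr=361: (5,2) in TLB -> HIT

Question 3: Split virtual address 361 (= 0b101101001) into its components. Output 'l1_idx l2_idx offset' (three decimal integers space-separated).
vaddr = 361 = 0b101101001
  top 3 bits -> l1_idx = 5
  next 2 bits -> l2_idx = 2
  bottom 4 bits -> offset = 9

Answer: 5 2 9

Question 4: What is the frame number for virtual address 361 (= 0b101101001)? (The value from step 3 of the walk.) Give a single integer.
Answer: 24

Derivation:
vaddr = 361: l1_idx=5, l2_idx=2
L1[5] = 0; L2[0][2] = 24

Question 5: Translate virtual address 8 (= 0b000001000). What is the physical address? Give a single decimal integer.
Answer: 1592

Derivation:
vaddr = 8 = 0b000001000
Split: l1_idx=0, l2_idx=0, offset=8
L1[0] = 1
L2[1][0] = 99
paddr = 99 * 16 + 8 = 1592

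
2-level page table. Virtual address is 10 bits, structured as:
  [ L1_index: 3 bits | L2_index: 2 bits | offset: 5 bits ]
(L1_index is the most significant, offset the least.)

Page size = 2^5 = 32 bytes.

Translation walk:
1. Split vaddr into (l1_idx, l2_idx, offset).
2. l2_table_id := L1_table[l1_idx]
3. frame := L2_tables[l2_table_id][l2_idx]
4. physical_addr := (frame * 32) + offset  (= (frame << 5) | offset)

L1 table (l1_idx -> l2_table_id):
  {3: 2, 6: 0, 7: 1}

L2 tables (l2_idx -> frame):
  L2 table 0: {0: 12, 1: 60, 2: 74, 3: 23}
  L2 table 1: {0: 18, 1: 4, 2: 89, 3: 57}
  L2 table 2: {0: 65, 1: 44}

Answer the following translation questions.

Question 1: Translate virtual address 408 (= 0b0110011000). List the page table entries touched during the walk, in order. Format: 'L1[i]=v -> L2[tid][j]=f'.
Answer: L1[3]=2 -> L2[2][0]=65

Derivation:
vaddr = 408 = 0b0110011000
Split: l1_idx=3, l2_idx=0, offset=24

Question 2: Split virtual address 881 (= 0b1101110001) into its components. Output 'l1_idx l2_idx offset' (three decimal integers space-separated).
vaddr = 881 = 0b1101110001
  top 3 bits -> l1_idx = 6
  next 2 bits -> l2_idx = 3
  bottom 5 bits -> offset = 17

Answer: 6 3 17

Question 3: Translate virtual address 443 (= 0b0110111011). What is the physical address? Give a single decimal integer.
Answer: 1435

Derivation:
vaddr = 443 = 0b0110111011
Split: l1_idx=3, l2_idx=1, offset=27
L1[3] = 2
L2[2][1] = 44
paddr = 44 * 32 + 27 = 1435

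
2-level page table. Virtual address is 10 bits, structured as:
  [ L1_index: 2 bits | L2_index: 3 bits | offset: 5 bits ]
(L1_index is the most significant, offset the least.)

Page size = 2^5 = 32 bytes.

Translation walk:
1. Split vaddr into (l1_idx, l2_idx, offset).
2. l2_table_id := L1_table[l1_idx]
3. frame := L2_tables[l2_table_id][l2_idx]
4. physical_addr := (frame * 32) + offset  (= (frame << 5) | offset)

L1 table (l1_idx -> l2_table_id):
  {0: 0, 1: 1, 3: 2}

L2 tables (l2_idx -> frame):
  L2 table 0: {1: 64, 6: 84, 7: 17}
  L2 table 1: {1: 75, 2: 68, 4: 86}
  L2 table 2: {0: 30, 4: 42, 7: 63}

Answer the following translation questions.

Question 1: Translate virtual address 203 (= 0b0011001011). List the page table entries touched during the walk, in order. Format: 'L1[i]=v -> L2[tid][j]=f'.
vaddr = 203 = 0b0011001011
Split: l1_idx=0, l2_idx=6, offset=11

Answer: L1[0]=0 -> L2[0][6]=84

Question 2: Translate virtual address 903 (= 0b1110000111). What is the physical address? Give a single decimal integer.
Answer: 1351

Derivation:
vaddr = 903 = 0b1110000111
Split: l1_idx=3, l2_idx=4, offset=7
L1[3] = 2
L2[2][4] = 42
paddr = 42 * 32 + 7 = 1351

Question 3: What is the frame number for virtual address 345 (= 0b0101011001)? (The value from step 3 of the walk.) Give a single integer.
Answer: 68

Derivation:
vaddr = 345: l1_idx=1, l2_idx=2
L1[1] = 1; L2[1][2] = 68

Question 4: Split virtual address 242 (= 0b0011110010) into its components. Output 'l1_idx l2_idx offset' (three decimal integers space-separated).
vaddr = 242 = 0b0011110010
  top 2 bits -> l1_idx = 0
  next 3 bits -> l2_idx = 7
  bottom 5 bits -> offset = 18

Answer: 0 7 18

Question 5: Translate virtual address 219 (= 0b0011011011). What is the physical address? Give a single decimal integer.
vaddr = 219 = 0b0011011011
Split: l1_idx=0, l2_idx=6, offset=27
L1[0] = 0
L2[0][6] = 84
paddr = 84 * 32 + 27 = 2715

Answer: 2715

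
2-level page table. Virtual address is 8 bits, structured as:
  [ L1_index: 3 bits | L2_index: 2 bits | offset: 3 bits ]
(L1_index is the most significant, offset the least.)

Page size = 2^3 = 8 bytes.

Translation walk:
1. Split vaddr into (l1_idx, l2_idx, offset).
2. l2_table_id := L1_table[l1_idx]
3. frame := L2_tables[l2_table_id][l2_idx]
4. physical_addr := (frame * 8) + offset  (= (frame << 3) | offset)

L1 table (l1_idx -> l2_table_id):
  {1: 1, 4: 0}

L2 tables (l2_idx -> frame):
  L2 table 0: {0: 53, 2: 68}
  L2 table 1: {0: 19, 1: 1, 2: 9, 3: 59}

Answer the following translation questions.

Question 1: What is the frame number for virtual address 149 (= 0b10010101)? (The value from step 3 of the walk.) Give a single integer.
Answer: 68

Derivation:
vaddr = 149: l1_idx=4, l2_idx=2
L1[4] = 0; L2[0][2] = 68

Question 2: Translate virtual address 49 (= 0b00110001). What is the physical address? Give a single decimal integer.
vaddr = 49 = 0b00110001
Split: l1_idx=1, l2_idx=2, offset=1
L1[1] = 1
L2[1][2] = 9
paddr = 9 * 8 + 1 = 73

Answer: 73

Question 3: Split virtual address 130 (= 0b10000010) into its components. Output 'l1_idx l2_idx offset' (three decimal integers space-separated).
vaddr = 130 = 0b10000010
  top 3 bits -> l1_idx = 4
  next 2 bits -> l2_idx = 0
  bottom 3 bits -> offset = 2

Answer: 4 0 2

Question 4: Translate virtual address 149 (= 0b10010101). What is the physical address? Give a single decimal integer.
vaddr = 149 = 0b10010101
Split: l1_idx=4, l2_idx=2, offset=5
L1[4] = 0
L2[0][2] = 68
paddr = 68 * 8 + 5 = 549

Answer: 549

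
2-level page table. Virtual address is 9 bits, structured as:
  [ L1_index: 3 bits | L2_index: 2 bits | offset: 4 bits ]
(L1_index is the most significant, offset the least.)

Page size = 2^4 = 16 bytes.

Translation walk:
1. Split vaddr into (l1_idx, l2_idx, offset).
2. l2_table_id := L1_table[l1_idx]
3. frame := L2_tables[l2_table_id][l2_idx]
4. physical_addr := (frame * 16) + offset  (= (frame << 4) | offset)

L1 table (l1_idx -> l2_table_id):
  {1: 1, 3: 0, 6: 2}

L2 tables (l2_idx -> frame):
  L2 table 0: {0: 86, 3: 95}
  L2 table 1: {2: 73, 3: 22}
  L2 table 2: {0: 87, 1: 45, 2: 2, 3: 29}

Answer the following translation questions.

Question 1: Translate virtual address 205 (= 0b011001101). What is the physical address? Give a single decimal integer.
vaddr = 205 = 0b011001101
Split: l1_idx=3, l2_idx=0, offset=13
L1[3] = 0
L2[0][0] = 86
paddr = 86 * 16 + 13 = 1389

Answer: 1389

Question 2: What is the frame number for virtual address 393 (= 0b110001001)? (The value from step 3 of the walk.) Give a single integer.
Answer: 87

Derivation:
vaddr = 393: l1_idx=6, l2_idx=0
L1[6] = 2; L2[2][0] = 87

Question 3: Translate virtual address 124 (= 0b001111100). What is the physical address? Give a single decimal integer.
Answer: 364

Derivation:
vaddr = 124 = 0b001111100
Split: l1_idx=1, l2_idx=3, offset=12
L1[1] = 1
L2[1][3] = 22
paddr = 22 * 16 + 12 = 364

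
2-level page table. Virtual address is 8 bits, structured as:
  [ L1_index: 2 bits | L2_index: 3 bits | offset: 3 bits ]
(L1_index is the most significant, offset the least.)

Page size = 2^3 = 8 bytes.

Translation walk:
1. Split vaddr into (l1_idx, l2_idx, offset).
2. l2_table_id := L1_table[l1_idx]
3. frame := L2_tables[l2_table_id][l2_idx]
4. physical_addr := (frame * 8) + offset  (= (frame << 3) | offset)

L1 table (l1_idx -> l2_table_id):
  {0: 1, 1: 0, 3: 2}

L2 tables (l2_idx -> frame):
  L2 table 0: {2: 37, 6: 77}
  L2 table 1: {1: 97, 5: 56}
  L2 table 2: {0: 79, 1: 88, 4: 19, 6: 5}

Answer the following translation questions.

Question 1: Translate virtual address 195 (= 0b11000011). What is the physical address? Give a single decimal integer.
Answer: 635

Derivation:
vaddr = 195 = 0b11000011
Split: l1_idx=3, l2_idx=0, offset=3
L1[3] = 2
L2[2][0] = 79
paddr = 79 * 8 + 3 = 635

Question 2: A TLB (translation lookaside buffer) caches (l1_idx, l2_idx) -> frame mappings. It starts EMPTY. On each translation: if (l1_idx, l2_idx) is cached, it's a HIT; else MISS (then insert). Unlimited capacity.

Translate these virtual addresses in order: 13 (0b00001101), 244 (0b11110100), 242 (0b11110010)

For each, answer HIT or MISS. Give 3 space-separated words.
Answer: MISS MISS HIT

Derivation:
vaddr=13: (0,1) not in TLB -> MISS, insert
vaddr=244: (3,6) not in TLB -> MISS, insert
vaddr=242: (3,6) in TLB -> HIT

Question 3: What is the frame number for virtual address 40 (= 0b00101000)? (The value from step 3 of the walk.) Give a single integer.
Answer: 56

Derivation:
vaddr = 40: l1_idx=0, l2_idx=5
L1[0] = 1; L2[1][5] = 56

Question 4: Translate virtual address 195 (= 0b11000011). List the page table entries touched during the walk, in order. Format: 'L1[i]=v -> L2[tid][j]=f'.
vaddr = 195 = 0b11000011
Split: l1_idx=3, l2_idx=0, offset=3

Answer: L1[3]=2 -> L2[2][0]=79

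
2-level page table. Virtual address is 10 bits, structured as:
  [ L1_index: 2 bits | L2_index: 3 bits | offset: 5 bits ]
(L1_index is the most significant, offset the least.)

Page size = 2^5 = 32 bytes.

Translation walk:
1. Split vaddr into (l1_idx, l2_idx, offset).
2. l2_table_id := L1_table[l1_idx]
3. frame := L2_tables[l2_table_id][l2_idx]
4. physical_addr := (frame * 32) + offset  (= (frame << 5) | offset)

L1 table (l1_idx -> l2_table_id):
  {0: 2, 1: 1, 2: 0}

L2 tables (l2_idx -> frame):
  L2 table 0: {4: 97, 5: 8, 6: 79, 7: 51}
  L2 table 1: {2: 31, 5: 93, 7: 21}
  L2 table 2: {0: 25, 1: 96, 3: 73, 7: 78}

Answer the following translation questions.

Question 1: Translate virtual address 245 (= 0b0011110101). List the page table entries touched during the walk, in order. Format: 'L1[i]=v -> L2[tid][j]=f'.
Answer: L1[0]=2 -> L2[2][7]=78

Derivation:
vaddr = 245 = 0b0011110101
Split: l1_idx=0, l2_idx=7, offset=21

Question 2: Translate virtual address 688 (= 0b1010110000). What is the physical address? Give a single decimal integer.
vaddr = 688 = 0b1010110000
Split: l1_idx=2, l2_idx=5, offset=16
L1[2] = 0
L2[0][5] = 8
paddr = 8 * 32 + 16 = 272

Answer: 272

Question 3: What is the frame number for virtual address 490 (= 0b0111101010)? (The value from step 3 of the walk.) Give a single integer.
Answer: 21

Derivation:
vaddr = 490: l1_idx=1, l2_idx=7
L1[1] = 1; L2[1][7] = 21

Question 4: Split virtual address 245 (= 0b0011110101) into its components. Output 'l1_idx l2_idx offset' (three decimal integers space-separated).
Answer: 0 7 21

Derivation:
vaddr = 245 = 0b0011110101
  top 2 bits -> l1_idx = 0
  next 3 bits -> l2_idx = 7
  bottom 5 bits -> offset = 21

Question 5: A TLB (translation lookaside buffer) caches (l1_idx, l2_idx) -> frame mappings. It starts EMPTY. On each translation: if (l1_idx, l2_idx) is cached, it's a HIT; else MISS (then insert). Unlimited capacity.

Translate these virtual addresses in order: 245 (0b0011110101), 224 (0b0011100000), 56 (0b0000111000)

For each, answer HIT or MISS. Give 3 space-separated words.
vaddr=245: (0,7) not in TLB -> MISS, insert
vaddr=224: (0,7) in TLB -> HIT
vaddr=56: (0,1) not in TLB -> MISS, insert

Answer: MISS HIT MISS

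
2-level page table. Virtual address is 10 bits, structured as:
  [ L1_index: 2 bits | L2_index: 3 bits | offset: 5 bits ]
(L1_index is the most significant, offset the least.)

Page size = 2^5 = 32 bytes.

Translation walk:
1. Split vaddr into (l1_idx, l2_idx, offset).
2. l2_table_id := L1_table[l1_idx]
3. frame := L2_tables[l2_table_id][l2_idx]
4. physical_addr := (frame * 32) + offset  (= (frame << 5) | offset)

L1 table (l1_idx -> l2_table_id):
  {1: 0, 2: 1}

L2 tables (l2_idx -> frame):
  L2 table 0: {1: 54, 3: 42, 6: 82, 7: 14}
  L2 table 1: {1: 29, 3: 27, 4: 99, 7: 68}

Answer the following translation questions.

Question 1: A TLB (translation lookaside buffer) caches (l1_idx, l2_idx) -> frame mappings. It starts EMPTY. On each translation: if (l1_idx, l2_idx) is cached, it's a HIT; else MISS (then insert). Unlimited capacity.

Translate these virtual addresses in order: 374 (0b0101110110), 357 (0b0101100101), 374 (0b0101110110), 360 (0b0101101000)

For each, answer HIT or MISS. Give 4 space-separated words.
vaddr=374: (1,3) not in TLB -> MISS, insert
vaddr=357: (1,3) in TLB -> HIT
vaddr=374: (1,3) in TLB -> HIT
vaddr=360: (1,3) in TLB -> HIT

Answer: MISS HIT HIT HIT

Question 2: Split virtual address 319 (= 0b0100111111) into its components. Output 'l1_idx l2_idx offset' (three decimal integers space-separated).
Answer: 1 1 31

Derivation:
vaddr = 319 = 0b0100111111
  top 2 bits -> l1_idx = 1
  next 3 bits -> l2_idx = 1
  bottom 5 bits -> offset = 31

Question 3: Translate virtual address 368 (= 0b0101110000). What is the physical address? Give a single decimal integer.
vaddr = 368 = 0b0101110000
Split: l1_idx=1, l2_idx=3, offset=16
L1[1] = 0
L2[0][3] = 42
paddr = 42 * 32 + 16 = 1360

Answer: 1360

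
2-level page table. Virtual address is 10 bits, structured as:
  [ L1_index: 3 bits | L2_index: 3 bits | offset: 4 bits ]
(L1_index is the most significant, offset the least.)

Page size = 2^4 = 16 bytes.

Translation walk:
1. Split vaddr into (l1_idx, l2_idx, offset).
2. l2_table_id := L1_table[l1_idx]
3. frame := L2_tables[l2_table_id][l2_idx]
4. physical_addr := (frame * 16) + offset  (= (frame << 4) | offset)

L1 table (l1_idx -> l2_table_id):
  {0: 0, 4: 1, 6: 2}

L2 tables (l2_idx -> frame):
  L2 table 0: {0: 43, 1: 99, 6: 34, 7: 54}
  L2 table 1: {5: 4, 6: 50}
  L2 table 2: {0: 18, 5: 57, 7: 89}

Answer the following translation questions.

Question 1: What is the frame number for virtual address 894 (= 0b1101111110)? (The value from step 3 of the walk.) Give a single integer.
vaddr = 894: l1_idx=6, l2_idx=7
L1[6] = 2; L2[2][7] = 89

Answer: 89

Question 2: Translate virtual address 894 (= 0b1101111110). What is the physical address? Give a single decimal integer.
Answer: 1438

Derivation:
vaddr = 894 = 0b1101111110
Split: l1_idx=6, l2_idx=7, offset=14
L1[6] = 2
L2[2][7] = 89
paddr = 89 * 16 + 14 = 1438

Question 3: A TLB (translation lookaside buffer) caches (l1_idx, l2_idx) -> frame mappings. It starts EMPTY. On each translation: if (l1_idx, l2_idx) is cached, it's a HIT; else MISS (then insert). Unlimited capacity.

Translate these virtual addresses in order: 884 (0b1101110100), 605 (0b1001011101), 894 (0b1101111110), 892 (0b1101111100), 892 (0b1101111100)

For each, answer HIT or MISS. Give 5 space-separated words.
Answer: MISS MISS HIT HIT HIT

Derivation:
vaddr=884: (6,7) not in TLB -> MISS, insert
vaddr=605: (4,5) not in TLB -> MISS, insert
vaddr=894: (6,7) in TLB -> HIT
vaddr=892: (6,7) in TLB -> HIT
vaddr=892: (6,7) in TLB -> HIT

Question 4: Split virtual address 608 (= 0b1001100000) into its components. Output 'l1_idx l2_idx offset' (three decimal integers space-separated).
vaddr = 608 = 0b1001100000
  top 3 bits -> l1_idx = 4
  next 3 bits -> l2_idx = 6
  bottom 4 bits -> offset = 0

Answer: 4 6 0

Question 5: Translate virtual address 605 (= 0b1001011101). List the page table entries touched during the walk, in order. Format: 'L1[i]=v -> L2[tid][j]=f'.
Answer: L1[4]=1 -> L2[1][5]=4

Derivation:
vaddr = 605 = 0b1001011101
Split: l1_idx=4, l2_idx=5, offset=13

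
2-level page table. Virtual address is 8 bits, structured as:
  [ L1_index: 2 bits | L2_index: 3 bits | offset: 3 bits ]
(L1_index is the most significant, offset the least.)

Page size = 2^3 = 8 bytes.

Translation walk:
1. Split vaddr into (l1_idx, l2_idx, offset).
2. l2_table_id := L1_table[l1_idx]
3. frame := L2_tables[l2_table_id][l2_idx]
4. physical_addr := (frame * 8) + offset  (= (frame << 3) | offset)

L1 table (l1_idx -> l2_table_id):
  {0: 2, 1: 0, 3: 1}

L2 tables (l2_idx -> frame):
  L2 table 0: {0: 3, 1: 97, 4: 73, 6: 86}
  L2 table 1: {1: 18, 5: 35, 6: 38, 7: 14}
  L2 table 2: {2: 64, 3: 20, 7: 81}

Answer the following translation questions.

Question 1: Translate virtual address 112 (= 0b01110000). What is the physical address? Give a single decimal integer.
Answer: 688

Derivation:
vaddr = 112 = 0b01110000
Split: l1_idx=1, l2_idx=6, offset=0
L1[1] = 0
L2[0][6] = 86
paddr = 86 * 8 + 0 = 688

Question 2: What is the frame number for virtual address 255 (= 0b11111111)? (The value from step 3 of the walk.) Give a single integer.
Answer: 14

Derivation:
vaddr = 255: l1_idx=3, l2_idx=7
L1[3] = 1; L2[1][7] = 14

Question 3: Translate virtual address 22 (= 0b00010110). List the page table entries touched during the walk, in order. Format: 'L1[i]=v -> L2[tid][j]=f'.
Answer: L1[0]=2 -> L2[2][2]=64

Derivation:
vaddr = 22 = 0b00010110
Split: l1_idx=0, l2_idx=2, offset=6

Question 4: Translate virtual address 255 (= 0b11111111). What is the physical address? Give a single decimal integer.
vaddr = 255 = 0b11111111
Split: l1_idx=3, l2_idx=7, offset=7
L1[3] = 1
L2[1][7] = 14
paddr = 14 * 8 + 7 = 119

Answer: 119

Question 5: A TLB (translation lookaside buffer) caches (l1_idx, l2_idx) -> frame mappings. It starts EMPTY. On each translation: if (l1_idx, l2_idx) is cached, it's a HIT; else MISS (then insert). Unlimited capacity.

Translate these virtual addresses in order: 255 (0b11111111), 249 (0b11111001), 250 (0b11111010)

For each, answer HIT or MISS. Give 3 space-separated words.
Answer: MISS HIT HIT

Derivation:
vaddr=255: (3,7) not in TLB -> MISS, insert
vaddr=249: (3,7) in TLB -> HIT
vaddr=250: (3,7) in TLB -> HIT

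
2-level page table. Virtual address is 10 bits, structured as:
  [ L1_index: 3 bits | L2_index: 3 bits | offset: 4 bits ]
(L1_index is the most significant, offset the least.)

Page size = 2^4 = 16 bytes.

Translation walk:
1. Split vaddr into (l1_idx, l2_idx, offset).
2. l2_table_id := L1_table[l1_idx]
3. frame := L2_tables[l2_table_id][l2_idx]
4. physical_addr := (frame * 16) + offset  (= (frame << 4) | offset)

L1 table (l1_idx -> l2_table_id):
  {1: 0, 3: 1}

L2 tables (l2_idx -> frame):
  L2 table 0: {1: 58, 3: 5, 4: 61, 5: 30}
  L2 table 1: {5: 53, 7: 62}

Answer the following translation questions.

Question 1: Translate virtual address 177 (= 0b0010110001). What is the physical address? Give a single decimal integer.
vaddr = 177 = 0b0010110001
Split: l1_idx=1, l2_idx=3, offset=1
L1[1] = 0
L2[0][3] = 5
paddr = 5 * 16 + 1 = 81

Answer: 81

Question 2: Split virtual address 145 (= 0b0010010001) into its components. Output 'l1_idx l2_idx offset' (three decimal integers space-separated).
vaddr = 145 = 0b0010010001
  top 3 bits -> l1_idx = 1
  next 3 bits -> l2_idx = 1
  bottom 4 bits -> offset = 1

Answer: 1 1 1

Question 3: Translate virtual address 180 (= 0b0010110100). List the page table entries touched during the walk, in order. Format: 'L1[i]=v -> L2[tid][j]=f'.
Answer: L1[1]=0 -> L2[0][3]=5

Derivation:
vaddr = 180 = 0b0010110100
Split: l1_idx=1, l2_idx=3, offset=4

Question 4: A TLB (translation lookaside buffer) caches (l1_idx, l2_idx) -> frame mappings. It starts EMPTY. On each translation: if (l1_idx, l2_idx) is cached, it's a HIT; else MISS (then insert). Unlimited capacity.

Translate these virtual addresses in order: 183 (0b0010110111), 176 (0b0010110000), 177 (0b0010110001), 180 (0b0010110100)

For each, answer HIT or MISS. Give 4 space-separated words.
Answer: MISS HIT HIT HIT

Derivation:
vaddr=183: (1,3) not in TLB -> MISS, insert
vaddr=176: (1,3) in TLB -> HIT
vaddr=177: (1,3) in TLB -> HIT
vaddr=180: (1,3) in TLB -> HIT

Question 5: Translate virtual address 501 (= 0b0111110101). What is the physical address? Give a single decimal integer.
vaddr = 501 = 0b0111110101
Split: l1_idx=3, l2_idx=7, offset=5
L1[3] = 1
L2[1][7] = 62
paddr = 62 * 16 + 5 = 997

Answer: 997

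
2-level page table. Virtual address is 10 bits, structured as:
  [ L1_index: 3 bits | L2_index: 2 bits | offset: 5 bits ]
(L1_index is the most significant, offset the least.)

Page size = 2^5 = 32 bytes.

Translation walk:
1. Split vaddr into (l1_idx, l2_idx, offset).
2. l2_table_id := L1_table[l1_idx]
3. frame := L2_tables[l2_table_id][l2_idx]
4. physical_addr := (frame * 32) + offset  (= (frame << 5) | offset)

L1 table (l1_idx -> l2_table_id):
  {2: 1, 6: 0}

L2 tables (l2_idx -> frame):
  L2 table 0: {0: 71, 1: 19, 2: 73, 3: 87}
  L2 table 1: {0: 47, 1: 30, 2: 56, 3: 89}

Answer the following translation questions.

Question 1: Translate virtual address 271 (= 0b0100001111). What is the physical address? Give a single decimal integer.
Answer: 1519

Derivation:
vaddr = 271 = 0b0100001111
Split: l1_idx=2, l2_idx=0, offset=15
L1[2] = 1
L2[1][0] = 47
paddr = 47 * 32 + 15 = 1519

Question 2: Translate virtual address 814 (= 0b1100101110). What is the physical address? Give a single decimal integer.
vaddr = 814 = 0b1100101110
Split: l1_idx=6, l2_idx=1, offset=14
L1[6] = 0
L2[0][1] = 19
paddr = 19 * 32 + 14 = 622

Answer: 622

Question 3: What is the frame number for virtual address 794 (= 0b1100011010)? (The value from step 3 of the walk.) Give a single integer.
vaddr = 794: l1_idx=6, l2_idx=0
L1[6] = 0; L2[0][0] = 71

Answer: 71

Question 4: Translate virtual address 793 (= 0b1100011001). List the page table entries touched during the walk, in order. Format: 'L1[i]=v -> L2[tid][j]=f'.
Answer: L1[6]=0 -> L2[0][0]=71

Derivation:
vaddr = 793 = 0b1100011001
Split: l1_idx=6, l2_idx=0, offset=25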